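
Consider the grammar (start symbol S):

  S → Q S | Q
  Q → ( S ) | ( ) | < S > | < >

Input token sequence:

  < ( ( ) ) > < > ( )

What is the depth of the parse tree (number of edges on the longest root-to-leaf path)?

[S [Q < [S [Q ( [S [Q ( )]] )]] >] [S [Q < >] [S [Q ( )]]]]

6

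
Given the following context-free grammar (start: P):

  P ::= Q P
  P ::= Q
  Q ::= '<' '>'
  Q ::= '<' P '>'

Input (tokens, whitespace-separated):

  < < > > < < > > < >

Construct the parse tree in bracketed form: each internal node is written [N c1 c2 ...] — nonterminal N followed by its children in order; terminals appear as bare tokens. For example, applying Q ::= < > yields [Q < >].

P
Q P
< P > P
< Q > P
< < > > P
< < > > Q P
< < > > < P > P
< < > > < Q > P
< < > > < < > > P
< < > > < < > > Q
< < > > < < > > < >

[P [Q < [P [Q < >]] >] [P [Q < [P [Q < >]] >] [P [Q < >]]]]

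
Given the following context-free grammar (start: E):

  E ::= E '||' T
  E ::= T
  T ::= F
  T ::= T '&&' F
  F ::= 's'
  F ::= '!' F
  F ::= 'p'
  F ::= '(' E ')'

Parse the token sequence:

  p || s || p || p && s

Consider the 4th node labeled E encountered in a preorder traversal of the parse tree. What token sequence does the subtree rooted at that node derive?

p

[E [E [E [E [T [F p]]] || [T [F s]]] || [T [F p]]] || [T [T [F p]] && [F s]]]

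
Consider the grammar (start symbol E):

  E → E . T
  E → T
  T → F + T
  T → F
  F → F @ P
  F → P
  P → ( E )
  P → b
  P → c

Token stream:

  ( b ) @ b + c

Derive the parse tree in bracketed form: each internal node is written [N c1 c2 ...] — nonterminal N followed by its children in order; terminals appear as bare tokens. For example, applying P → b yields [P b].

E
T
F + T
F @ P + T
P @ P + T
( E ) @ P + T
( T ) @ P + T
( F ) @ P + T
( P ) @ P + T
( b ) @ P + T
( b ) @ b + T
( b ) @ b + F
( b ) @ b + P
( b ) @ b + c

[E [T [F [F [P ( [E [T [F [P b]]]] )]] @ [P b]] + [T [F [P c]]]]]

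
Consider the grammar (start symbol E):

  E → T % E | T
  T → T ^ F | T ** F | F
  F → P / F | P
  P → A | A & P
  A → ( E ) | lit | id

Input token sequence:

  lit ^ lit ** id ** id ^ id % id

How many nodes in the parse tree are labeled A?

6

[E [T [T [T [T [T [F [P [A lit]]]] ^ [F [P [A lit]]]] ** [F [P [A id]]]] ** [F [P [A id]]]] ^ [F [P [A id]]]] % [E [T [F [P [A id]]]]]]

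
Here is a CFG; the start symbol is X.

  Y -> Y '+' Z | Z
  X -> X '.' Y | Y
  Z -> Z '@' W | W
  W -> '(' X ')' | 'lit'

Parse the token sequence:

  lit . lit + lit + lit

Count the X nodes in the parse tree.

[X [X [Y [Z [W lit]]]] . [Y [Y [Y [Z [W lit]]] + [Z [W lit]]] + [Z [W lit]]]]

2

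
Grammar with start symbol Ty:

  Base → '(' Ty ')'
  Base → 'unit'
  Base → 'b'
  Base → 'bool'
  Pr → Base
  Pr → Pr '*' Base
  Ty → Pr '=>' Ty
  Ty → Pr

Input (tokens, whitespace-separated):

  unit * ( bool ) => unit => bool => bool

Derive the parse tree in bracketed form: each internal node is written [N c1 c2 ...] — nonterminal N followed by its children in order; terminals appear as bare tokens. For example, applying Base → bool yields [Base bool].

[Ty [Pr [Pr [Base unit]] * [Base ( [Ty [Pr [Base bool]]] )]] => [Ty [Pr [Base unit]] => [Ty [Pr [Base bool]] => [Ty [Pr [Base bool]]]]]]

Ty
Pr => Ty
Pr * Base => Ty
Base * Base => Ty
unit * Base => Ty
unit * ( Ty ) => Ty
unit * ( Pr ) => Ty
unit * ( Base ) => Ty
unit * ( bool ) => Ty
unit * ( bool ) => Pr => Ty
unit * ( bool ) => Base => Ty
unit * ( bool ) => unit => Ty
unit * ( bool ) => unit => Pr => Ty
unit * ( bool ) => unit => Base => Ty
unit * ( bool ) => unit => bool => Ty
unit * ( bool ) => unit => bool => Pr
unit * ( bool ) => unit => bool => Base
unit * ( bool ) => unit => bool => bool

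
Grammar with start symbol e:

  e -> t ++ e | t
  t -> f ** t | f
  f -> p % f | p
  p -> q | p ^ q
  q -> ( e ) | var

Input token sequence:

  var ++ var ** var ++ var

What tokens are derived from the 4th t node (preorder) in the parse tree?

var

[e [t [f [p [q var]]]] ++ [e [t [f [p [q var]]] ** [t [f [p [q var]]]]] ++ [e [t [f [p [q var]]]]]]]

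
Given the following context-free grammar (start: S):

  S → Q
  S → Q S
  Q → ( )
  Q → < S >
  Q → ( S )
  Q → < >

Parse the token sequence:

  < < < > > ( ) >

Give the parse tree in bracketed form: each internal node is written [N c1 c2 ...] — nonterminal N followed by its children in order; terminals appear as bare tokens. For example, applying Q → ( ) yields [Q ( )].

[S [Q < [S [Q < [S [Q < >]] >] [S [Q ( )]]] >]]

S
Q
< S >
< Q S >
< < S > S >
< < Q > S >
< < < > > S >
< < < > > Q >
< < < > > ( ) >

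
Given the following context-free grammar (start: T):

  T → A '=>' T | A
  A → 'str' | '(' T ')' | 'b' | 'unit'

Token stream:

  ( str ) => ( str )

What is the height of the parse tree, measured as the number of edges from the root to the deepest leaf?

5

[T [A ( [T [A str]] )] => [T [A ( [T [A str]] )]]]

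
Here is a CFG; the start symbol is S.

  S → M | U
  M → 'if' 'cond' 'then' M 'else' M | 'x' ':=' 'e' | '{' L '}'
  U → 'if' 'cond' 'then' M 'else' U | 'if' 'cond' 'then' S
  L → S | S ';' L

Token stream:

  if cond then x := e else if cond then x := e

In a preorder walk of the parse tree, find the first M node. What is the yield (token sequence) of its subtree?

[S [U if cond then [M x := e] else [U if cond then [S [M x := e]]]]]

x := e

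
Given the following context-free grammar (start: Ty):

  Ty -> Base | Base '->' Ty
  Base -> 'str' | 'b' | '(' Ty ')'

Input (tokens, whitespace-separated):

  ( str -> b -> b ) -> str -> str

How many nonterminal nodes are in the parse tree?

[Ty [Base ( [Ty [Base str] -> [Ty [Base b] -> [Ty [Base b]]]] )] -> [Ty [Base str] -> [Ty [Base str]]]]

12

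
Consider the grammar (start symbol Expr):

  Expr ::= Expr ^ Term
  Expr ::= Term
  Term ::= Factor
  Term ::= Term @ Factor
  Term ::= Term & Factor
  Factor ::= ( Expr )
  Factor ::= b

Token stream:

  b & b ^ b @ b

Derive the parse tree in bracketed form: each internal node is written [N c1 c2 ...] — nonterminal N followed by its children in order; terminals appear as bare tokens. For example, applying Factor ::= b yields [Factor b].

Expr
Expr ^ Term
Term ^ Term
Term & Factor ^ Term
Factor & Factor ^ Term
b & Factor ^ Term
b & b ^ Term
b & b ^ Term @ Factor
b & b ^ Factor @ Factor
b & b ^ b @ Factor
b & b ^ b @ b

[Expr [Expr [Term [Term [Factor b]] & [Factor b]]] ^ [Term [Term [Factor b]] @ [Factor b]]]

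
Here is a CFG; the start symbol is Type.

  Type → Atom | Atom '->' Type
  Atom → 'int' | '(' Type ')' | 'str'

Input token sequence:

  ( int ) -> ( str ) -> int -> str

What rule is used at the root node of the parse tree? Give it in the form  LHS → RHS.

Type → Atom '->' Type

[Type [Atom ( [Type [Atom int]] )] -> [Type [Atom ( [Type [Atom str]] )] -> [Type [Atom int] -> [Type [Atom str]]]]]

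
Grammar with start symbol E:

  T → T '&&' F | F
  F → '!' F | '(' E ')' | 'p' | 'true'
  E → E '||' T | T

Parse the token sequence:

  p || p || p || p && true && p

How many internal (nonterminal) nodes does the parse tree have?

16

[E [E [E [E [T [F p]]] || [T [F p]]] || [T [F p]]] || [T [T [T [F p]] && [F true]] && [F p]]]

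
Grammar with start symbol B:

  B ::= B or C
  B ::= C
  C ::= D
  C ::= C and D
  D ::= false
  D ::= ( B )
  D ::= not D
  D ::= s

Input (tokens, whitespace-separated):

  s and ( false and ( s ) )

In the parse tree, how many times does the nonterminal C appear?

5

[B [C [C [D s]] and [D ( [B [C [C [D false]] and [D ( [B [C [D s]]] )]]] )]]]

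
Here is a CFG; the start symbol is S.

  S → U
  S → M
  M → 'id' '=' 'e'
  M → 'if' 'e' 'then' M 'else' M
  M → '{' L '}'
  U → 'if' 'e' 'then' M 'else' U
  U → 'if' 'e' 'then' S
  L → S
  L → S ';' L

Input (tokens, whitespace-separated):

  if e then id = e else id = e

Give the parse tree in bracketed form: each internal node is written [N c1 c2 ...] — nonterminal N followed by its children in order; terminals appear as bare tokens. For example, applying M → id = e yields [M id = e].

S
M
if e then M else M
if e then id = e else M
if e then id = e else id = e

[S [M if e then [M id = e] else [M id = e]]]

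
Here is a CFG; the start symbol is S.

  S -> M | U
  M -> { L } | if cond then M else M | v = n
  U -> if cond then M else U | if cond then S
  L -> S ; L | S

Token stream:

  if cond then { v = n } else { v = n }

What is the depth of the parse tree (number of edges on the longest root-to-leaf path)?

6

[S [M if cond then [M { [L [S [M v = n]]] }] else [M { [L [S [M v = n]]] }]]]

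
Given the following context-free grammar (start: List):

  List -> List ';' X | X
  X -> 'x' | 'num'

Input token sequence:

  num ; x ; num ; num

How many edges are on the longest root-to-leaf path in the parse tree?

5

[List [List [List [List [X num]] ; [X x]] ; [X num]] ; [X num]]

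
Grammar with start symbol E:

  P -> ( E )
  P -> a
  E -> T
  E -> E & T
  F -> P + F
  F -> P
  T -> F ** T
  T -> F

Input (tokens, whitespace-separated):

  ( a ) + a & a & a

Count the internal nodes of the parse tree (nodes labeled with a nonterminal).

[E [E [E [T [F [P ( [E [T [F [P a]]]] )] + [F [P a]]]]] & [T [F [P a]]]] & [T [F [P a]]]]

18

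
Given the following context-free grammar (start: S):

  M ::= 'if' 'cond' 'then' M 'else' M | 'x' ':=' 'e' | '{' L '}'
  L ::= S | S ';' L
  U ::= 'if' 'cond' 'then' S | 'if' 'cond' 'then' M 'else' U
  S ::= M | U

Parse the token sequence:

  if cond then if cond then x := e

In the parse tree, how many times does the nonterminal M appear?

1

[S [U if cond then [S [U if cond then [S [M x := e]]]]]]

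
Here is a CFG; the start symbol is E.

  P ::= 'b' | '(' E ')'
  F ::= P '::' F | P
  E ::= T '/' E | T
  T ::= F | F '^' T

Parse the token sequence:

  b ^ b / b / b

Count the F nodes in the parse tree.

[E [T [F [P b]] ^ [T [F [P b]]]] / [E [T [F [P b]]] / [E [T [F [P b]]]]]]

4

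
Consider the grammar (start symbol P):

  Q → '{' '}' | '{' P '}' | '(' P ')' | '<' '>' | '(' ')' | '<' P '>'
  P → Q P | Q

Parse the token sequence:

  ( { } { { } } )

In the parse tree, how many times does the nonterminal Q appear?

4

[P [Q ( [P [Q { }] [P [Q { [P [Q { }]] }]]] )]]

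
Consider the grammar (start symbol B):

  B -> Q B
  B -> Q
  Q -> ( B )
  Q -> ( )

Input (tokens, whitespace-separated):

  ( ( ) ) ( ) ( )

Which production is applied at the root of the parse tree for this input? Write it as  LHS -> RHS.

B -> Q B

[B [Q ( [B [Q ( )]] )] [B [Q ( )] [B [Q ( )]]]]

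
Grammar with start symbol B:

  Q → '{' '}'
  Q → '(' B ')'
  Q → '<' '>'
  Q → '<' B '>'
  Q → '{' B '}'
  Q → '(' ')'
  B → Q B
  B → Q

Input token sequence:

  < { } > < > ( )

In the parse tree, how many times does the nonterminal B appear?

[B [Q < [B [Q { }]] >] [B [Q < >] [B [Q ( )]]]]

4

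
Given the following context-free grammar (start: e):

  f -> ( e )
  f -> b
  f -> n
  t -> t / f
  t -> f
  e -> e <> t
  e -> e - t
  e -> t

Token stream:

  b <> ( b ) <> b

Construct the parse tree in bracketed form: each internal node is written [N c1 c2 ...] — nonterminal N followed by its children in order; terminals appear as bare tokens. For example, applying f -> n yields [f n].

[e [e [e [t [f b]]] <> [t [f ( [e [t [f b]]] )]]] <> [t [f b]]]

e
e <> t
e <> t <> t
t <> t <> t
f <> t <> t
b <> t <> t
b <> f <> t
b <> ( e ) <> t
b <> ( t ) <> t
b <> ( f ) <> t
b <> ( b ) <> t
b <> ( b ) <> f
b <> ( b ) <> b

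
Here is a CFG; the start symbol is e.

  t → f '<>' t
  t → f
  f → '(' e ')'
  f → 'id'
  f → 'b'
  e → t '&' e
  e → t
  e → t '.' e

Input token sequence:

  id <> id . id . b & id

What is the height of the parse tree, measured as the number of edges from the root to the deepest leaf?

[e [t [f id] <> [t [f id]]] . [e [t [f id]] . [e [t [f b]] & [e [t [f id]]]]]]

6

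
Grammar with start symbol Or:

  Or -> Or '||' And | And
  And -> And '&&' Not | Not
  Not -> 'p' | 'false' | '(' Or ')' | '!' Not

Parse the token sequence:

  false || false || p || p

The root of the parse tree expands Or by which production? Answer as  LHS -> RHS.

Or -> Or '||' And

[Or [Or [Or [Or [And [Not false]]] || [And [Not false]]] || [And [Not p]]] || [And [Not p]]]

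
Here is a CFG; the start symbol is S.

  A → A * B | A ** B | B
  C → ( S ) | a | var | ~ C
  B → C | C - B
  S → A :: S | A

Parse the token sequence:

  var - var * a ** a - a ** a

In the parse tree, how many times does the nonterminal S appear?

[S [A [A [A [A [B [C var] - [B [C var]]]] * [B [C a]]] ** [B [C a] - [B [C a]]]] ** [B [C a]]]]

1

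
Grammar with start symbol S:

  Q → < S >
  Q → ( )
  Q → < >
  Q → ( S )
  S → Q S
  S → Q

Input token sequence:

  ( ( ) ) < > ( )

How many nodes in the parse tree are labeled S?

[S [Q ( [S [Q ( )]] )] [S [Q < >] [S [Q ( )]]]]

4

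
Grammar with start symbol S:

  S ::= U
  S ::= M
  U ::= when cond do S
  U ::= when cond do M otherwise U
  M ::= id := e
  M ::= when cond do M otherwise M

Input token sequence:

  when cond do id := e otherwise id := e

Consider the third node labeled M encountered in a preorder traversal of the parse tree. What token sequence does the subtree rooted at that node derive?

[S [M when cond do [M id := e] otherwise [M id := e]]]

id := e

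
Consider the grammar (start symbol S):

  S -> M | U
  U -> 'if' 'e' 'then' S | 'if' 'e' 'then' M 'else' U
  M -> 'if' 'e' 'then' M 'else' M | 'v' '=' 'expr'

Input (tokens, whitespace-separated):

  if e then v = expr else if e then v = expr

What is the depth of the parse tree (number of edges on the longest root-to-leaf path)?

5

[S [U if e then [M v = expr] else [U if e then [S [M v = expr]]]]]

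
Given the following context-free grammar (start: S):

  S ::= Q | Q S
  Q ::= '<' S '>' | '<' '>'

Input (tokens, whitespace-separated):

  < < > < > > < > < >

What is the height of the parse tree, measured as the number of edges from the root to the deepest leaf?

[S [Q < [S [Q < >] [S [Q < >]]] >] [S [Q < >] [S [Q < >]]]]

5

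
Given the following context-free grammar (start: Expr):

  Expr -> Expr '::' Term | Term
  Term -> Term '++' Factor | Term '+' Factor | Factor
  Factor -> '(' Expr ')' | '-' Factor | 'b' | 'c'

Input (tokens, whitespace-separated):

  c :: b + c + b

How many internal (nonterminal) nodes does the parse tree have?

10

[Expr [Expr [Term [Factor c]]] :: [Term [Term [Term [Factor b]] + [Factor c]] + [Factor b]]]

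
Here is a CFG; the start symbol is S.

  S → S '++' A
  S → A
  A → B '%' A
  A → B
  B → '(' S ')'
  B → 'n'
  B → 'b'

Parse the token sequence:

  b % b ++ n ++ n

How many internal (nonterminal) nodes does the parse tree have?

[S [S [S [A [B b] % [A [B b]]]] ++ [A [B n]]] ++ [A [B n]]]

11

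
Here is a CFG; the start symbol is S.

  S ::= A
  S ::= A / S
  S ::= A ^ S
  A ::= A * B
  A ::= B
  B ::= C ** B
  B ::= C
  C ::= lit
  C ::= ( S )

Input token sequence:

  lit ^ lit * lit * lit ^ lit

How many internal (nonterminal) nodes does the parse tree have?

[S [A [B [C lit]]] ^ [S [A [A [A [B [C lit]]] * [B [C lit]]] * [B [C lit]]] ^ [S [A [B [C lit]]]]]]

18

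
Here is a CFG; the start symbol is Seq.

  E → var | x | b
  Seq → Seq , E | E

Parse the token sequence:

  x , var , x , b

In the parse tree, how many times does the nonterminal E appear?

[Seq [Seq [Seq [Seq [E x]] , [E var]] , [E x]] , [E b]]

4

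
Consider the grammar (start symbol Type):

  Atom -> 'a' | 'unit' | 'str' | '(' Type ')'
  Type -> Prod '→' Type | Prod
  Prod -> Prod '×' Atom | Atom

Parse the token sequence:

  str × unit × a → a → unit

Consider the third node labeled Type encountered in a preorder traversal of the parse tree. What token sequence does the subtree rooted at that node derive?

unit

[Type [Prod [Prod [Prod [Atom str]] × [Atom unit]] × [Atom a]] → [Type [Prod [Atom a]] → [Type [Prod [Atom unit]]]]]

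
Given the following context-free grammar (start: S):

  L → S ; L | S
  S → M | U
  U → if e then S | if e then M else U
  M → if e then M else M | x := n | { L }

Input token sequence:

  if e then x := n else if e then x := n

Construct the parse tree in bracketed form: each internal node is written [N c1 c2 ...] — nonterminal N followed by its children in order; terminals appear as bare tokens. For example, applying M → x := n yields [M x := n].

[S [U if e then [M x := n] else [U if e then [S [M x := n]]]]]

S
U
if e then M else U
if e then x := n else U
if e then x := n else if e then S
if e then x := n else if e then M
if e then x := n else if e then x := n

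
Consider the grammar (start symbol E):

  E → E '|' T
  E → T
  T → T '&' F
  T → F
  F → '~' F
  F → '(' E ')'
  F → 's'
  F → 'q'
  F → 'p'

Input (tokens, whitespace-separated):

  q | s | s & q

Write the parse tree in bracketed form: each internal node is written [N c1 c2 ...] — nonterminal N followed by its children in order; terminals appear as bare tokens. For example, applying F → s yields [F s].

E
E | T
E | T | T
T | T | T
F | T | T
q | T | T
q | F | T
q | s | T
q | s | T & F
q | s | F & F
q | s | s & F
q | s | s & q

[E [E [E [T [F q]]] | [T [F s]]] | [T [T [F s]] & [F q]]]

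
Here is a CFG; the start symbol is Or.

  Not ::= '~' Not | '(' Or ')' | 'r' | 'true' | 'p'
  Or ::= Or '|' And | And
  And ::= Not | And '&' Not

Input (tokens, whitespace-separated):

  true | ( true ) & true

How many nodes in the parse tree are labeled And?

[Or [Or [And [Not true]]] | [And [And [Not ( [Or [And [Not true]]] )]] & [Not true]]]

4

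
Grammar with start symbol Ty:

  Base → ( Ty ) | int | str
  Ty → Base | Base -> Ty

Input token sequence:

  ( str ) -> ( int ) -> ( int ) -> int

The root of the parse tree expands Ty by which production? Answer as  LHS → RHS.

[Ty [Base ( [Ty [Base str]] )] -> [Ty [Base ( [Ty [Base int]] )] -> [Ty [Base ( [Ty [Base int]] )] -> [Ty [Base int]]]]]

Ty → Base -> Ty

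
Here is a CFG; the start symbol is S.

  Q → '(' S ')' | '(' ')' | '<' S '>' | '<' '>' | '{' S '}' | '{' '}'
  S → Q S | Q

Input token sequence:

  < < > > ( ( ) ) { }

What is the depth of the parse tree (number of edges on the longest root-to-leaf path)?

5

[S [Q < [S [Q < >]] >] [S [Q ( [S [Q ( )]] )] [S [Q { }]]]]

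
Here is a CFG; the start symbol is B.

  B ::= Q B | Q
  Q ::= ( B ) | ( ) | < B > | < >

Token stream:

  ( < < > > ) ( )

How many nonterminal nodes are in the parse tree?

[B [Q ( [B [Q < [B [Q < >]] >]] )] [B [Q ( )]]]

8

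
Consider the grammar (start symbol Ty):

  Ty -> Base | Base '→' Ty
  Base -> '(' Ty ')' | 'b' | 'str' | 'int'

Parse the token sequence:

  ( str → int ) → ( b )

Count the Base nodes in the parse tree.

5

[Ty [Base ( [Ty [Base str] → [Ty [Base int]]] )] → [Ty [Base ( [Ty [Base b]] )]]]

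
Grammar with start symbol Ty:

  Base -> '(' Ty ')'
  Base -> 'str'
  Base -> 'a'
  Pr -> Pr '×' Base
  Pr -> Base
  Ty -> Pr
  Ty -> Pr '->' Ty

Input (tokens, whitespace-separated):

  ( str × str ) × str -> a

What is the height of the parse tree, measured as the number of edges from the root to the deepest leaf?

8

[Ty [Pr [Pr [Base ( [Ty [Pr [Pr [Base str]] × [Base str]]] )]] × [Base str]] -> [Ty [Pr [Base a]]]]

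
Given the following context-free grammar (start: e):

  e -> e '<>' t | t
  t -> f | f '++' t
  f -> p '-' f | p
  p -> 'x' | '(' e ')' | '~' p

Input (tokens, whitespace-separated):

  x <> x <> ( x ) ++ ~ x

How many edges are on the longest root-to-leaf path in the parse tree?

8

[e [e [e [t [f [p x]]]] <> [t [f [p x]]]] <> [t [f [p ( [e [t [f [p x]]]] )]] ++ [t [f [p ~ [p x]]]]]]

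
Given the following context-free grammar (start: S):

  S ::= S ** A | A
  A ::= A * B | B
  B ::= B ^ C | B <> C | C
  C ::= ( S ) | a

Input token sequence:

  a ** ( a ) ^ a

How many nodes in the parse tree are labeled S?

3

[S [S [A [B [C a]]]] ** [A [B [B [C ( [S [A [B [C a]]]] )]] ^ [C a]]]]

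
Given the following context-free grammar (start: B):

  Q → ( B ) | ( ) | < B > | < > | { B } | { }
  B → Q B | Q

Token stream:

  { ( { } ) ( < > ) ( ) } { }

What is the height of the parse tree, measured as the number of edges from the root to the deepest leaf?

7

[B [Q { [B [Q ( [B [Q { }]] )] [B [Q ( [B [Q < >]] )] [B [Q ( )]]]] }] [B [Q { }]]]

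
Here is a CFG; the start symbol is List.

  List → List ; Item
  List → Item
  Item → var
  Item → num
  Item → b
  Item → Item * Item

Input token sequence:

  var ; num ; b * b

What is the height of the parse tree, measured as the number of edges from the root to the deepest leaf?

[List [List [List [Item var]] ; [Item num]] ; [Item [Item b] * [Item b]]]

4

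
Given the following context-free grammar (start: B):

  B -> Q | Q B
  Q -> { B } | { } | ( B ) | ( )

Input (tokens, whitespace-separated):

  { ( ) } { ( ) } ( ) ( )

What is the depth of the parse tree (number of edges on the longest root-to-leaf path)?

[B [Q { [B [Q ( )]] }] [B [Q { [B [Q ( )]] }] [B [Q ( )] [B [Q ( )]]]]]

5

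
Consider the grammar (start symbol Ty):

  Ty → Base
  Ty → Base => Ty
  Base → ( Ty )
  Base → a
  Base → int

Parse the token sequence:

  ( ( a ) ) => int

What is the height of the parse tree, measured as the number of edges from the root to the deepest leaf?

[Ty [Base ( [Ty [Base ( [Ty [Base a]] )]] )] => [Ty [Base int]]]

6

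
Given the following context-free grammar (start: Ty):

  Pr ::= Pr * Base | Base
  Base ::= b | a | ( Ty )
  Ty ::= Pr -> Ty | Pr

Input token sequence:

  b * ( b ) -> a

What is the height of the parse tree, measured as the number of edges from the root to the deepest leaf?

[Ty [Pr [Pr [Base b]] * [Base ( [Ty [Pr [Base b]]] )]] -> [Ty [Pr [Base a]]]]

6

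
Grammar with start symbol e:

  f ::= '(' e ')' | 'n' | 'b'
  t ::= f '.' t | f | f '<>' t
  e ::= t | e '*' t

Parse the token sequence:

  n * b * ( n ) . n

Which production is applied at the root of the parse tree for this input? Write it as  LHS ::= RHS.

[e [e [e [t [f n]]] * [t [f b]]] * [t [f ( [e [t [f n]]] )] . [t [f n]]]]

e ::= e '*' t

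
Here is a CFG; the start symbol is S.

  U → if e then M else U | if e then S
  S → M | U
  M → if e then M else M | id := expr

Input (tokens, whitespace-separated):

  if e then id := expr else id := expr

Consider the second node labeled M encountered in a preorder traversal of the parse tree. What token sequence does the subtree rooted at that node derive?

id := expr

[S [M if e then [M id := expr] else [M id := expr]]]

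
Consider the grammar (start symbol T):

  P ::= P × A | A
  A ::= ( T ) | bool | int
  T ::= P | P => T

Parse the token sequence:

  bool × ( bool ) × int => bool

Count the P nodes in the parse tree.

[T [P [P [P [A bool]] × [A ( [T [P [A bool]]] )]] × [A int]] => [T [P [A bool]]]]

5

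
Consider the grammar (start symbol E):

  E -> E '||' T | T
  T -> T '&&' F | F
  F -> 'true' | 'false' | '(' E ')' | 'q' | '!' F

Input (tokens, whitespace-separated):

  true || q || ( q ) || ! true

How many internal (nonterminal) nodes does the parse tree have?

16

[E [E [E [E [T [F true]]] || [T [F q]]] || [T [F ( [E [T [F q]]] )]]] || [T [F ! [F true]]]]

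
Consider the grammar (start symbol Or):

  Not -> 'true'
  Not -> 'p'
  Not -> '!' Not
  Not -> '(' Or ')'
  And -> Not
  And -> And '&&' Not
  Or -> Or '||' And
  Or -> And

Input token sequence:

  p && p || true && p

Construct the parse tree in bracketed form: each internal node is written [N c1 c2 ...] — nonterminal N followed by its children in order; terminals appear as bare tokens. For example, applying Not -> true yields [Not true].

Or
Or || And
And || And
And && Not || And
Not && Not || And
p && Not || And
p && p || And
p && p || And && Not
p && p || Not && Not
p && p || true && Not
p && p || true && p

[Or [Or [And [And [Not p]] && [Not p]]] || [And [And [Not true]] && [Not p]]]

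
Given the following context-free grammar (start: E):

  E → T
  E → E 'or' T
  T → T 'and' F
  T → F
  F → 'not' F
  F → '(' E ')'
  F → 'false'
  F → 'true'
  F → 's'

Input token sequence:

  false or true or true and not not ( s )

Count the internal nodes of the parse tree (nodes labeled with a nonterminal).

[E [E [E [T [F false]]] or [T [F true]]] or [T [T [F true]] and [F not [F not [F ( [E [T [F s]]] )]]]]]

16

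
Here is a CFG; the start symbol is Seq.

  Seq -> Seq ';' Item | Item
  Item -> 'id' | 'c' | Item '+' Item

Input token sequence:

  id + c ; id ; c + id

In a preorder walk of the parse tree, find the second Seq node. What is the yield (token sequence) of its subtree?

id + c ; id

[Seq [Seq [Seq [Item [Item id] + [Item c]]] ; [Item id]] ; [Item [Item c] + [Item id]]]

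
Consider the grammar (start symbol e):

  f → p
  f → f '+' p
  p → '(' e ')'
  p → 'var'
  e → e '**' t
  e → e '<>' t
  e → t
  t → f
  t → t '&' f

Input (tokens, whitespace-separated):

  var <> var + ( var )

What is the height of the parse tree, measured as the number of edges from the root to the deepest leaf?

8

[e [e [t [f [p var]]]] <> [t [f [f [p var]] + [p ( [e [t [f [p var]]]] )]]]]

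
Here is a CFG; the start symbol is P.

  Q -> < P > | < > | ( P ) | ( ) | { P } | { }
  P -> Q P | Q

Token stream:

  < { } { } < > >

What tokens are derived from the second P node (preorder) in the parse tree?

{ } { } < >

[P [Q < [P [Q { }] [P [Q { }] [P [Q < >]]]] >]]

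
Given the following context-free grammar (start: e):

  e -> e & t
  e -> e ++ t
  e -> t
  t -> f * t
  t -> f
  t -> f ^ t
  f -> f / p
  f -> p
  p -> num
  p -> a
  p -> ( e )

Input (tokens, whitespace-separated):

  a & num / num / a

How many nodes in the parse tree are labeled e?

2

[e [e [t [f [p a]]]] & [t [f [f [f [p num]] / [p num]] / [p a]]]]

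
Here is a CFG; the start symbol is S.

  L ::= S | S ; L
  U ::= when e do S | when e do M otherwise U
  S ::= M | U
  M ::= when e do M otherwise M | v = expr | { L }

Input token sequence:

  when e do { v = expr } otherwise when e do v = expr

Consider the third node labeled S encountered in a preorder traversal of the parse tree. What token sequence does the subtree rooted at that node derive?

v = expr

[S [U when e do [M { [L [S [M v = expr]]] }] otherwise [U when e do [S [M v = expr]]]]]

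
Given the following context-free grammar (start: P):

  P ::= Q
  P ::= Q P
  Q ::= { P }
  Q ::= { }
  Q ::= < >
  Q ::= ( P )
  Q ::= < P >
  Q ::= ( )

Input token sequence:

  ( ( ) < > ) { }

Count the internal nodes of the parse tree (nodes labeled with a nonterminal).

8

[P [Q ( [P [Q ( )] [P [Q < >]]] )] [P [Q { }]]]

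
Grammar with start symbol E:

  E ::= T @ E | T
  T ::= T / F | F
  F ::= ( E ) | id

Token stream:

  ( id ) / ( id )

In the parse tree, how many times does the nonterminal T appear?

[E [T [T [F ( [E [T [F id]]] )]] / [F ( [E [T [F id]]] )]]]

4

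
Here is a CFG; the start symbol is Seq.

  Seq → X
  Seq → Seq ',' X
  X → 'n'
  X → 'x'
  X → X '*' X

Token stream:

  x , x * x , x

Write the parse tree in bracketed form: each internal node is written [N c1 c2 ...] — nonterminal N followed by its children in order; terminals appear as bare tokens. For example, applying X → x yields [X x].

Seq
Seq , X
Seq , X , X
X , X , X
x , X , X
x , X * X , X
x , x * X , X
x , x * x , X
x , x * x , x

[Seq [Seq [Seq [X x]] , [X [X x] * [X x]]] , [X x]]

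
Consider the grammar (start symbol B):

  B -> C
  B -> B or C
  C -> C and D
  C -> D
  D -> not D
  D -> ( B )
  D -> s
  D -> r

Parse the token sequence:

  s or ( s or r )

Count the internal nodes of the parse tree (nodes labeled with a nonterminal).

[B [B [C [D s]]] or [C [D ( [B [B [C [D s]]] or [C [D r]]] )]]]

12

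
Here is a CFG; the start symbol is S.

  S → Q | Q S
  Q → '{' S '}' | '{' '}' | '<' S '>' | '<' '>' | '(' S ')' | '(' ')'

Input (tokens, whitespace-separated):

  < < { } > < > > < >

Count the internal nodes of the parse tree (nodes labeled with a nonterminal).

[S [Q < [S [Q < [S [Q { }]] >] [S [Q < >]]] >] [S [Q < >]]]

10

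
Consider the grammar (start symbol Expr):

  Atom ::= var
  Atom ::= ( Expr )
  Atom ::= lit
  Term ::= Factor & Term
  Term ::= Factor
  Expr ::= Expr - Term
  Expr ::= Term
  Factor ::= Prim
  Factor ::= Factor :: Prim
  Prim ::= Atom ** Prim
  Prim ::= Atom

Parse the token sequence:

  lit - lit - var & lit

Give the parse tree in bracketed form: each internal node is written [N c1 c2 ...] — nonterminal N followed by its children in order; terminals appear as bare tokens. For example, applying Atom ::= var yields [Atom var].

[Expr [Expr [Expr [Term [Factor [Prim [Atom lit]]]]] - [Term [Factor [Prim [Atom lit]]]]] - [Term [Factor [Prim [Atom var]]] & [Term [Factor [Prim [Atom lit]]]]]]

Expr
Expr - Term
Expr - Term - Term
Term - Term - Term
Factor - Term - Term
Prim - Term - Term
Atom - Term - Term
lit - Term - Term
lit - Factor - Term
lit - Prim - Term
lit - Atom - Term
lit - lit - Term
lit - lit - Factor & Term
lit - lit - Prim & Term
lit - lit - Atom & Term
lit - lit - var & Term
lit - lit - var & Factor
lit - lit - var & Prim
lit - lit - var & Atom
lit - lit - var & lit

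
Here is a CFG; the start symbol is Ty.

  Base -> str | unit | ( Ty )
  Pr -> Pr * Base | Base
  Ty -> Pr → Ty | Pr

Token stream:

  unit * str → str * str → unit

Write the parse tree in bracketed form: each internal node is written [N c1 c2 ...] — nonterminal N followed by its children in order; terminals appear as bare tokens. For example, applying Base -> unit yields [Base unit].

[Ty [Pr [Pr [Base unit]] * [Base str]] → [Ty [Pr [Pr [Base str]] * [Base str]] → [Ty [Pr [Base unit]]]]]

Ty
Pr → Ty
Pr * Base → Ty
Base * Base → Ty
unit * Base → Ty
unit * str → Ty
unit * str → Pr → Ty
unit * str → Pr * Base → Ty
unit * str → Base * Base → Ty
unit * str → str * Base → Ty
unit * str → str * str → Ty
unit * str → str * str → Pr
unit * str → str * str → Base
unit * str → str * str → unit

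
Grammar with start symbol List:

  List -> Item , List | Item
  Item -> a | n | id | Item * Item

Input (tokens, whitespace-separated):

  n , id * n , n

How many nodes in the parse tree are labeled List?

[List [Item n] , [List [Item [Item id] * [Item n]] , [List [Item n]]]]

3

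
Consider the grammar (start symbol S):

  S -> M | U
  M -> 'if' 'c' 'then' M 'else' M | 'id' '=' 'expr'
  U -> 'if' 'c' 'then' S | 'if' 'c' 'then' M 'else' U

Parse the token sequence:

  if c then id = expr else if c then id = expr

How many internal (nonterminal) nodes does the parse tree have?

6

[S [U if c then [M id = expr] else [U if c then [S [M id = expr]]]]]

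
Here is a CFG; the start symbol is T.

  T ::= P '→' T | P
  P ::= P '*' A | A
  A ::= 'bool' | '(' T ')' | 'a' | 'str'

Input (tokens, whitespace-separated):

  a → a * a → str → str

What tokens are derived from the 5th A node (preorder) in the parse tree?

[T [P [A a]] → [T [P [P [A a]] * [A a]] → [T [P [A str]] → [T [P [A str]]]]]]

str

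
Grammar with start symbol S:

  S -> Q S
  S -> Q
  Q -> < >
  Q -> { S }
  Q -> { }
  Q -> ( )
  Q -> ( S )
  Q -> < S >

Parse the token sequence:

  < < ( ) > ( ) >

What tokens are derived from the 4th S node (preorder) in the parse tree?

[S [Q < [S [Q < [S [Q ( )]] >] [S [Q ( )]]] >]]

( )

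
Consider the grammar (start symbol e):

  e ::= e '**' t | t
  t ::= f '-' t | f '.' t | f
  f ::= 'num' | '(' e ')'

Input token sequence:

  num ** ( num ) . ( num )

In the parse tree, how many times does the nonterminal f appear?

[e [e [t [f num]]] ** [t [f ( [e [t [f num]]] )] . [t [f ( [e [t [f num]]] )]]]]

5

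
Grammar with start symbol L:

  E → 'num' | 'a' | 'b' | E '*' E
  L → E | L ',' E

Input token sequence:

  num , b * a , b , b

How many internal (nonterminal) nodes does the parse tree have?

10

[L [L [L [L [E num]] , [E [E b] * [E a]]] , [E b]] , [E b]]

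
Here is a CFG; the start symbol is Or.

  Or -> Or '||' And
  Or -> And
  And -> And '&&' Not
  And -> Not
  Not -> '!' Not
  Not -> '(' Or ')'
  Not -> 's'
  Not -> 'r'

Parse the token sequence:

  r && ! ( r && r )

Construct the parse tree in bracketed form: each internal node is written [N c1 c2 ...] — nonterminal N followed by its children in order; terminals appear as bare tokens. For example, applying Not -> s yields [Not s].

Or
And
And && Not
Not && Not
r && Not
r && ! Not
r && ! ( Or )
r && ! ( And )
r && ! ( And && Not )
r && ! ( Not && Not )
r && ! ( r && Not )
r && ! ( r && r )

[Or [And [And [Not r]] && [Not ! [Not ( [Or [And [And [Not r]] && [Not r]]] )]]]]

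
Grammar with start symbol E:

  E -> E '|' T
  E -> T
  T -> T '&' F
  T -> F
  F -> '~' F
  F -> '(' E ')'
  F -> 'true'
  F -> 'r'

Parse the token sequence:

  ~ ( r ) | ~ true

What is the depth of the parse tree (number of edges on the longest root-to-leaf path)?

8

[E [E [T [F ~ [F ( [E [T [F r]]] )]]]] | [T [F ~ [F true]]]]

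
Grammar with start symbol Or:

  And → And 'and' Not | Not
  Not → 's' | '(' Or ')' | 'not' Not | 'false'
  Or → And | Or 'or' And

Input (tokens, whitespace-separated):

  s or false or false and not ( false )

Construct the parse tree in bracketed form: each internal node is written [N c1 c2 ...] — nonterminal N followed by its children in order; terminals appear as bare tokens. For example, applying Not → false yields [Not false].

Or
Or or And
Or or And or And
And or And or And
Not or And or And
s or And or And
s or Not or And
s or false or And
s or false or And and Not
s or false or Not and Not
s or false or false and Not
s or false or false and not Not
s or false or false and not ( Or )
s or false or false and not ( And )
s or false or false and not ( Not )
s or false or false and not ( false )

[Or [Or [Or [And [Not s]]] or [And [Not false]]] or [And [And [Not false]] and [Not not [Not ( [Or [And [Not false]]] )]]]]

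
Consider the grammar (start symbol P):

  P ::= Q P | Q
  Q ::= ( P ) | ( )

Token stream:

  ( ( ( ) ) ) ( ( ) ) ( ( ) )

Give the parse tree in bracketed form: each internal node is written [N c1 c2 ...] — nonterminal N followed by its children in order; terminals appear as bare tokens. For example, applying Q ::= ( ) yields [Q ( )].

P
Q P
( P ) P
( Q ) P
( ( P ) ) P
( ( Q ) ) P
( ( ( ) ) ) P
( ( ( ) ) ) Q P
( ( ( ) ) ) ( P ) P
( ( ( ) ) ) ( Q ) P
( ( ( ) ) ) ( ( ) ) P
( ( ( ) ) ) ( ( ) ) Q
( ( ( ) ) ) ( ( ) ) ( P )
( ( ( ) ) ) ( ( ) ) ( Q )
( ( ( ) ) ) ( ( ) ) ( ( ) )

[P [Q ( [P [Q ( [P [Q ( )]] )]] )] [P [Q ( [P [Q ( )]] )] [P [Q ( [P [Q ( )]] )]]]]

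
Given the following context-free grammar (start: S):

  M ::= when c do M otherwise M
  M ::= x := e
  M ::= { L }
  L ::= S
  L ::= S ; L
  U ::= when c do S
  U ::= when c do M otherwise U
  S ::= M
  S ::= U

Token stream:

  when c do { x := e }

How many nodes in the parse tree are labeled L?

1

[S [U when c do [S [M { [L [S [M x := e]]] }]]]]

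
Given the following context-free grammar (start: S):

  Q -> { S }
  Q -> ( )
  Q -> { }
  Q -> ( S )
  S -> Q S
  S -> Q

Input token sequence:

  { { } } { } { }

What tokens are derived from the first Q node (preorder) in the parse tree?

{ { } }

[S [Q { [S [Q { }]] }] [S [Q { }] [S [Q { }]]]]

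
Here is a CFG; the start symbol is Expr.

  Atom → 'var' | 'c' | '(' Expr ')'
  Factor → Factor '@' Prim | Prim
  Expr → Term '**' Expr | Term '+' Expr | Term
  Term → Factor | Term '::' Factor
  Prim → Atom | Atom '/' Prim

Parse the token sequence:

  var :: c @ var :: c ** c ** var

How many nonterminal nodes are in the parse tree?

[Expr [Term [Term [Term [Factor [Prim [Atom var]]]] :: [Factor [Factor [Prim [Atom c]]] @ [Prim [Atom var]]]] :: [Factor [Prim [Atom c]]]] ** [Expr [Term [Factor [Prim [Atom c]]]] ** [Expr [Term [Factor [Prim [Atom var]]]]]]]

26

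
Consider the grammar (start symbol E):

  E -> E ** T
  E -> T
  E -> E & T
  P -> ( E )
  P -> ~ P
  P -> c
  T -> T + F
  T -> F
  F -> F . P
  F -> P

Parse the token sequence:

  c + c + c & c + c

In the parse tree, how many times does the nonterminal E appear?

[E [E [T [T [T [F [P c]]] + [F [P c]]] + [F [P c]]]] & [T [T [F [P c]]] + [F [P c]]]]

2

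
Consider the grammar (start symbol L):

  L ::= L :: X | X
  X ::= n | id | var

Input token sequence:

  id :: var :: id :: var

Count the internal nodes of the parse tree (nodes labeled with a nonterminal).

[L [L [L [L [X id]] :: [X var]] :: [X id]] :: [X var]]

8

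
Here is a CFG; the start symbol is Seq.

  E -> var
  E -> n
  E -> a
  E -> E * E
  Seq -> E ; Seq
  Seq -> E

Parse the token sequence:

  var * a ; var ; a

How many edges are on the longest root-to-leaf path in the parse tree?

4

[Seq [E [E var] * [E a]] ; [Seq [E var] ; [Seq [E a]]]]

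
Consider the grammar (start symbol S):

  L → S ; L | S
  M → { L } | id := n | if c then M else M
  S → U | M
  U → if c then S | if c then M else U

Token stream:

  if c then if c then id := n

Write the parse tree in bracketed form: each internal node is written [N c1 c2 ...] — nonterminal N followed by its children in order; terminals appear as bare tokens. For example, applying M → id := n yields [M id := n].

S
U
if c then S
if c then U
if c then if c then S
if c then if c then M
if c then if c then id := n

[S [U if c then [S [U if c then [S [M id := n]]]]]]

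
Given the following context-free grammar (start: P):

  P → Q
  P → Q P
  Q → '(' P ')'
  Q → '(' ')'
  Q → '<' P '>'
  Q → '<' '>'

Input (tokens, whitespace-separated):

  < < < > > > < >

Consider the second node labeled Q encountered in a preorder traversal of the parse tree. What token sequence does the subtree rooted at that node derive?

< < > >

[P [Q < [P [Q < [P [Q < >]] >]] >] [P [Q < >]]]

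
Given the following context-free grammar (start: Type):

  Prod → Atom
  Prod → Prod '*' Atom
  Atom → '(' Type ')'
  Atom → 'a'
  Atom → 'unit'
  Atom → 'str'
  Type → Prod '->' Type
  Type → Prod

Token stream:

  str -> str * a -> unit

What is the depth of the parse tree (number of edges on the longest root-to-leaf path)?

5

[Type [Prod [Atom str]] -> [Type [Prod [Prod [Atom str]] * [Atom a]] -> [Type [Prod [Atom unit]]]]]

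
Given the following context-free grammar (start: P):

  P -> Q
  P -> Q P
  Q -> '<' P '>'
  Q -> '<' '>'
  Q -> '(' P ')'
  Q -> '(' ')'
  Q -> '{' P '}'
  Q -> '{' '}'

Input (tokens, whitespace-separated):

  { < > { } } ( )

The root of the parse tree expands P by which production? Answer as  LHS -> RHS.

[P [Q { [P [Q < >] [P [Q { }]]] }] [P [Q ( )]]]

P -> Q P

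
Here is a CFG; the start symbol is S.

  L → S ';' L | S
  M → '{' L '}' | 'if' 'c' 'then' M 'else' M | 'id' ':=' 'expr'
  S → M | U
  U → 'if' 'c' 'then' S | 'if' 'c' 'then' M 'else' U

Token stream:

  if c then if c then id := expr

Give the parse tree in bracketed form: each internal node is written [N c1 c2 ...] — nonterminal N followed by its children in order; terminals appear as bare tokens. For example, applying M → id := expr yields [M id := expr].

[S [U if c then [S [U if c then [S [M id := expr]]]]]]

S
U
if c then S
if c then U
if c then if c then S
if c then if c then M
if c then if c then id := expr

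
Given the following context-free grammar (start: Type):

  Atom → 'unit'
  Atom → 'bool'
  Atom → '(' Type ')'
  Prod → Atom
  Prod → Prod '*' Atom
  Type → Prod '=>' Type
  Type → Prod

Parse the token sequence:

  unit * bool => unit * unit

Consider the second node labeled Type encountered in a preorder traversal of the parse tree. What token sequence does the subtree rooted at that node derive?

unit * unit

[Type [Prod [Prod [Atom unit]] * [Atom bool]] => [Type [Prod [Prod [Atom unit]] * [Atom unit]]]]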